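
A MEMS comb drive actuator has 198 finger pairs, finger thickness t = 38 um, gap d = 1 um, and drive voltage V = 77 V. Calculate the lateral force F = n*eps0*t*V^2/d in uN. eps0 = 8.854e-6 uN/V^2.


Step 1: Parameters: n=198, eps0=8.854e-6 uN/V^2, t=38 um, V=77 V, d=1 um
Step 2: V^2 = 5929
Step 3: F = 198 * 8.854e-6 * 38 * 5929 / 1
F = 394.975 uN


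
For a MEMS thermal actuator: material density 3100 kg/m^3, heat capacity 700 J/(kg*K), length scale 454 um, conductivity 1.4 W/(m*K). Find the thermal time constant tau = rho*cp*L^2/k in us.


Step 1: Convert L to m: L = 454e-6 m
Step 2: L^2 = (454e-6)^2 = 2.06116e-07 m^2
Step 3: tau = 3100 * 700 * 2.06116e-07 / 1.4 = 3.194798e-01 s
Step 4: Convert to microseconds (multiply by 1e6).
tau = 319479.8 us


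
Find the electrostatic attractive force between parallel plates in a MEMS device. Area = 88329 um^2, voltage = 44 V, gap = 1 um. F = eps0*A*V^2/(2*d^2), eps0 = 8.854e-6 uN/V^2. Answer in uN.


Step 1: Identify parameters.
eps0 = 8.854e-6 uN/V^2, A = 88329 um^2, V = 44 V, d = 1 um
Step 2: Compute V^2 = 44^2 = 1936
Step 3: Compute d^2 = 1^2 = 1
Step 4: F = 0.5 * 8.854e-6 * 88329 * 1936 / 1
F = 757.039 uN


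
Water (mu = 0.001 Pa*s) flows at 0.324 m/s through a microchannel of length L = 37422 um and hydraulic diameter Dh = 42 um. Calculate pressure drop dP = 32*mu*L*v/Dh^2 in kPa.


Step 1: Convert to SI: L = 37422e-6 m, Dh = 42e-6 m
Step 2: dP = 32 * 0.001 * 37422e-6 * 0.324 / (42e-6)^2
Step 3: dP = 219949.71 Pa
Step 4: Convert to kPa: dP = 219.95 kPa


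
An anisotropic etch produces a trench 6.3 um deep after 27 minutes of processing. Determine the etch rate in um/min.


Step 1: Etch rate = depth / time
Step 2: rate = 6.3 / 27
rate = 0.233 um/min


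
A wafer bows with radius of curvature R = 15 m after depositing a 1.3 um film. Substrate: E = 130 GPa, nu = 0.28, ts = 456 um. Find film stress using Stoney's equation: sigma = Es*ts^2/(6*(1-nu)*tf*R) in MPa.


Step 1: Compute numerator: Es * ts^2 = 130 * 456^2 = 27031680 (GPa*um^2)
Step 2: Compute denominator (R in um): 6*(1-nu)*tf*R = 6*0.72*1.3*15e6 = 84240000.0 (um^2)
Step 3: sigma (GPa) = 27031680 / 84240000.0 = 3.20889e-01 GPa
Step 4: Convert to MPa (x1000): sigma = 320.9 MPa


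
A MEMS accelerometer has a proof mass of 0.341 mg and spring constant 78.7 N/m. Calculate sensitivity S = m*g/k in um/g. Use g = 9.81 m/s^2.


Step 1: Convert mass: m = 0.341 mg = 3.41e-07 kg
Step 2: S = m * g / k = 3.41e-07 * 9.81 / 78.7
Step 3: S = 4.25e-08 m/g
Step 4: Convert to um/g: S = 0.043 um/g


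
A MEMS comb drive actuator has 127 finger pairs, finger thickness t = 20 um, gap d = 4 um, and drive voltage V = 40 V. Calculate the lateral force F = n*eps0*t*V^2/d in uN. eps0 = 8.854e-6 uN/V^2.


Step 1: Parameters: n=127, eps0=8.854e-6 uN/V^2, t=20 um, V=40 V, d=4 um
Step 2: V^2 = 1600
Step 3: F = 127 * 8.854e-6 * 20 * 1600 / 4
F = 8.996 uN


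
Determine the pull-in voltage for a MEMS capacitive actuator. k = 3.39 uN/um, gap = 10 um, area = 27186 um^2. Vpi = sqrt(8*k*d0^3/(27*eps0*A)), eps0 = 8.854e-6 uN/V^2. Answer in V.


Step 1: Compute numerator: 8 * k * d0^3 = 8 * 3.39 * 10^3 = 27120.0
Step 2: Compute denominator: 27 * eps0 * A = 27 * 8.854e-6 * 27186 = 6.499031
Step 3: Vpi = sqrt(27120.0 / 6.499031)
Vpi = 64.6 V


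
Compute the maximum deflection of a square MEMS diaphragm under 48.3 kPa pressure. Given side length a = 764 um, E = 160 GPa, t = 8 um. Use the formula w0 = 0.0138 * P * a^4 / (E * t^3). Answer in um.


Step 1: Convert pressure to compatible units (E is in GPa, so P in GPa).
P = 48.3 kPa = 48.3e-6 GPa
Step 2: Compute numerator: 0.0138 * P * a^4.
a^4 = 764^4 = 340701020416
numerator = 0.0138 * 48.3e-6 * 340701020416 = 2.270909e+05
Step 3: Compute denominator: E * t^3 = 160 * 8^3 = 81920
Step 4: w0 = numerator / denominator = 2.270909e+05 / 81920 = 2.7721 um


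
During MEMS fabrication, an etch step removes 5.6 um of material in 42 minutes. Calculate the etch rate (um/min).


Step 1: Etch rate = depth / time
Step 2: rate = 5.6 / 42
rate = 0.133 um/min


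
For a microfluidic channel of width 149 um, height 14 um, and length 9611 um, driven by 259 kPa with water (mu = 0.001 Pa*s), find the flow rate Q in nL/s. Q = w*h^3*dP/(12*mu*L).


Step 1: Convert all dimensions to SI (meters).
w = 149e-6 m, h = 14e-6 m, L = 9611e-6 m, dP = 259e3 Pa
Step 2: Q = w * h^3 * dP / (12 * mu * L)
Q = 149e-6 * (14e-6)^3 * 259e3 / (12 * 0.001 * 9611e-6) = 9.1816412e-10 m^3/s
Step 3: Convert Q from m^3/s to nL/s (1 m^3 = 1e12 nL, so multiply by 1e12).
Q = 918.164 nL/s


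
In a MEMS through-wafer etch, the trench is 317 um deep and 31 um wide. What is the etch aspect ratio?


Step 1: AR = depth / width
Step 2: AR = 317 / 31
AR = 10.2


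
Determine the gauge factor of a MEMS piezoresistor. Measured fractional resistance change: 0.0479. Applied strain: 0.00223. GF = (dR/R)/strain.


Step 1: Identify values.
dR/R = 0.0479, strain = 0.00223
Step 2: GF = (dR/R) / strain = 0.0479 / 0.00223
GF = 21.5


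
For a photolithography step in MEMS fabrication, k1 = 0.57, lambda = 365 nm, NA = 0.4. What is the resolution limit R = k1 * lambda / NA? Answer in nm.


Step 1: Identify values: k1 = 0.57, lambda = 365 nm, NA = 0.4
Step 2: R = k1 * lambda / NA
R = 0.57 * 365 / 0.4
R = 520.1 nm


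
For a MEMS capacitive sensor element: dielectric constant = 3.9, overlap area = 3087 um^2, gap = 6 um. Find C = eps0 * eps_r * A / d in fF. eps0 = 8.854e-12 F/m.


Step 1: Convert area to m^2: A = 3087e-12 m^2
Step 2: Convert gap to m: d = 6e-6 m
Step 3: C = eps0 * eps_r * A / d
C = 8.854e-12 * 3.9 * 3087e-12 / 6e-6
Step 4: Convert to fF (multiply by 1e15).
C = 17.77 fF


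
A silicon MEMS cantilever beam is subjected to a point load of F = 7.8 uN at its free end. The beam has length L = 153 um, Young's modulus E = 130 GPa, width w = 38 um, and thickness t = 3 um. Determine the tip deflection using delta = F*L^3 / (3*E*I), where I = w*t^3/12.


Step 1: Calculate the second moment of area.
I = w * t^3 / 12 = 38 * 3^3 / 12 = 85.5 um^4
Step 2: Convert E to consistent units (1 GPa = 1000 uN/um^2).
E = 130 GPa = 130000 uN/um^2
Step 3: Calculate tip deflection.
delta = F * L^3 / (3 * E * I)
delta = 7.8 * 153^3 / (3 * 130000 * 85.5)
delta = 0.8378 um


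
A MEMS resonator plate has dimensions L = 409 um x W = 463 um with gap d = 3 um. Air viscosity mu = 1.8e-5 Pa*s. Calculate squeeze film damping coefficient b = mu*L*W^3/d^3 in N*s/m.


Step 1: Convert to SI.
L = 409e-6 m, W = 463e-6 m, d = 3e-6 m
Step 2: W^3 = (463e-6)^3 = 9.93e-11 m^3
Step 3: d^3 = (3e-6)^3 = 2.70e-17 m^3
Step 4: b = 1.8e-5 * 409e-6 * 9.93e-11 / 2.70e-17
b = 2.71e-02 N*s/m


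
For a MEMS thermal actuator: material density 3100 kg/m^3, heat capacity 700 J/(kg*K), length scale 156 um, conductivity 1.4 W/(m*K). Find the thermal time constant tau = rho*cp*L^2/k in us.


Step 1: Convert L to m: L = 156e-6 m
Step 2: L^2 = (156e-6)^2 = 2.4336e-08 m^2
Step 3: tau = 3100 * 700 * 2.4336e-08 / 1.4 = 3.77208e-02 s
Step 4: Convert to microseconds (multiply by 1e6).
tau = 37720.8 us


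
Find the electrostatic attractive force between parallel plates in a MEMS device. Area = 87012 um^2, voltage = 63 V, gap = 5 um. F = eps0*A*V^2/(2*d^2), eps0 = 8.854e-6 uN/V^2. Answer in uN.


Step 1: Identify parameters.
eps0 = 8.854e-6 uN/V^2, A = 87012 um^2, V = 63 V, d = 5 um
Step 2: Compute V^2 = 63^2 = 3969
Step 3: Compute d^2 = 5^2 = 25
Step 4: F = 0.5 * 8.854e-6 * 87012 * 3969 / 25
F = 61.155 uN


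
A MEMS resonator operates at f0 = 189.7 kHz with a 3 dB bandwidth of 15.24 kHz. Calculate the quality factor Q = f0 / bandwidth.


Step 1: Q = f0 / bandwidth
Step 2: Q = 189.7 / 15.24
Q = 12.4


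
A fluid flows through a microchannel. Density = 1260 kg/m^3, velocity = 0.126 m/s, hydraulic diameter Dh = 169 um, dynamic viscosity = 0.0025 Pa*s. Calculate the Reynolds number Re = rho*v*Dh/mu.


Step 1: Convert Dh to meters: Dh = 169e-6 m
Step 2: Re = rho * v * Dh / mu
Re = 1260 * 0.126 * 169e-6 / 0.0025
Re = 10.732


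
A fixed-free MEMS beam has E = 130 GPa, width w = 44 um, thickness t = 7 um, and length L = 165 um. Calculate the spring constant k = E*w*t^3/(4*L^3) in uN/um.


Step 1: Convert E to consistent units (1 GPa = 1000 uN/um^2).
E = 130 GPa = 130000 uN/um^2
Step 2: Compute t^3 = 7^3 = 343
Step 3: Compute L^3 = 165^3 = 4492125
Step 4: k = 130000 * 44 * 343 / (4 * 4492125)
k = 109.1889 uN/um


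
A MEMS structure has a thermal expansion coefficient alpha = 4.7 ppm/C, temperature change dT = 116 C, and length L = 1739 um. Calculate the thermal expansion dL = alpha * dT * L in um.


Step 1: Convert CTE: alpha = 4.7 ppm/C = 4.7e-6 /C
Step 2: dL = 4.7e-6 * 116 * 1739
dL = 0.9481 um


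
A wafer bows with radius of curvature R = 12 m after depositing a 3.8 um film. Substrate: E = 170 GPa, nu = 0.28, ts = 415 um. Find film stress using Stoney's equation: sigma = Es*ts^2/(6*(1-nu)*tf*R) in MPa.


Step 1: Compute numerator: Es * ts^2 = 170 * 415^2 = 29278250 (GPa*um^2)
Step 2: Compute denominator (R in um): 6*(1-nu)*tf*R = 6*0.72*3.8*12e6 = 196992000.0 (um^2)
Step 3: sigma (GPa) = 29278250 / 196992000.0 = 1.48627e-01 GPa
Step 4: Convert to MPa (x1000): sigma = 148.6 MPa


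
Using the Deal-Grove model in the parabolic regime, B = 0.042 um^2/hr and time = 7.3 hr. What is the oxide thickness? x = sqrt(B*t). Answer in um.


Step 1: Compute B*t = 0.042 * 7.3 = 0.3066
Step 2: x = sqrt(0.3066)
x = 0.554 um


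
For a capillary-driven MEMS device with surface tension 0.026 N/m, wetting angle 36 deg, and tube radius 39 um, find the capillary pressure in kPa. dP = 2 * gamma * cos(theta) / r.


Step 1: cos(36 deg) = 0.809
Step 2: Convert r to m: r = 39e-6 m
Step 3: dP = 2 * 0.026 * 0.809 / 39e-6 = 1078.7 Pa
Step 4: Convert Pa to kPa (divide by 1000).
dP = 1.08 kPa


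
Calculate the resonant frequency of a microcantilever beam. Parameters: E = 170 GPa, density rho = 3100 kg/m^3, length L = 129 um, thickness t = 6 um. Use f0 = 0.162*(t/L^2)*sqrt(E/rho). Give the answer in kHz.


Step 1: Convert units to SI.
t_SI = 6e-6 m, L_SI = 129e-6 m
Step 2: Calculate sqrt(E/rho).
sqrt(170e9 / 3100) = 7405.32 m/s
Step 3: Compute f0.
f0 = 0.162 * 6e-6 / (129e-6)^2 * 7405.32 = 432544.4 Hz = 432.54 kHz


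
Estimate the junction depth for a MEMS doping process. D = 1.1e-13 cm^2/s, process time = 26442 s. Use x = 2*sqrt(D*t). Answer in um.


Step 1: Compute D*t = 1.1e-13 * 26442 = 2.90862e-09 cm^2
Step 2: sqrt(D*t) = 5.39316e-05 cm
Step 3: x = 2 * 5.39316e-05 cm = 1.078632e-04 cm
Step 4: Convert to um (1 cm = 1e4 um): x = 1.079 um


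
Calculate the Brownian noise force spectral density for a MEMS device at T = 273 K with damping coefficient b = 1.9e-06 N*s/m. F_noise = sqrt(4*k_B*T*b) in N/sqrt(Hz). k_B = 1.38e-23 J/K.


Step 1: Compute 4 * k_B * T * b
= 4 * 1.38e-23 * 273 * 1.9e-06
= 2.8632e-26 N^2/Hz
Step 2: F_noise = sqrt(2.8632e-26)
F_noise = 1.69e-13 N/sqrt(Hz)


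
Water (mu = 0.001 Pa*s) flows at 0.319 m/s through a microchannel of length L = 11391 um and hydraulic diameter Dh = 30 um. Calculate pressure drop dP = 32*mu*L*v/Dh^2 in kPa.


Step 1: Convert to SI: L = 11391e-6 m, Dh = 30e-6 m
Step 2: dP = 32 * 0.001 * 11391e-6 * 0.319 / (30e-6)^2
Step 3: dP = 129199.25 Pa
Step 4: Convert to kPa: dP = 129.2 kPa


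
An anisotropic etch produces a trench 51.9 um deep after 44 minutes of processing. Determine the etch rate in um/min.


Step 1: Etch rate = depth / time
Step 2: rate = 51.9 / 44
rate = 1.18 um/min


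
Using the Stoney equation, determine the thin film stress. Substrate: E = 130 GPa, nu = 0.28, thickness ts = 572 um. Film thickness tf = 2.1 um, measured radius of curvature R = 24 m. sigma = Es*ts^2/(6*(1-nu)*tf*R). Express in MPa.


Step 1: Compute numerator: Es * ts^2 = 130 * 572^2 = 42533920 (GPa*um^2)
Step 2: Compute denominator (R in um): 6*(1-nu)*tf*R = 6*0.72*2.1*24e6 = 217728000.0 (um^2)
Step 3: sigma (GPa) = 42533920 / 217728000.0 = 1.95353e-01 GPa
Step 4: Convert to MPa (x1000): sigma = 195.4 MPa


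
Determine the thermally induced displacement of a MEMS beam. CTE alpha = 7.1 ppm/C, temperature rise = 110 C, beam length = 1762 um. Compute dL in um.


Step 1: Convert CTE: alpha = 7.1 ppm/C = 7.1e-6 /C
Step 2: dL = 7.1e-6 * 110 * 1762
dL = 1.3761 um


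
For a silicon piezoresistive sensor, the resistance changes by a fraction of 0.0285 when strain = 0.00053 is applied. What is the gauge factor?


Step 1: Identify values.
dR/R = 0.0285, strain = 0.00053
Step 2: GF = (dR/R) / strain = 0.0285 / 0.00053
GF = 53.8


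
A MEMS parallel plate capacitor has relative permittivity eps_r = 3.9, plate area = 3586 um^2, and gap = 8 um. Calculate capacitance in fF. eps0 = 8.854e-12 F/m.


Step 1: Convert area to m^2: A = 3586e-12 m^2
Step 2: Convert gap to m: d = 8e-6 m
Step 3: C = eps0 * eps_r * A / d
C = 8.854e-12 * 3.9 * 3586e-12 / 8e-6
Step 4: Convert to fF (multiply by 1e15).
C = 15.48 fF


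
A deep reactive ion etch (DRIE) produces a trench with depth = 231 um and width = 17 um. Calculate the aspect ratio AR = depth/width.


Step 1: AR = depth / width
Step 2: AR = 231 / 17
AR = 13.6


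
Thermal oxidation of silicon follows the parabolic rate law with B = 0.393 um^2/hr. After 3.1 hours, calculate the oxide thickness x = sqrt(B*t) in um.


Step 1: Compute B*t = 0.393 * 3.1 = 1.2183
Step 2: x = sqrt(1.2183)
x = 1.104 um


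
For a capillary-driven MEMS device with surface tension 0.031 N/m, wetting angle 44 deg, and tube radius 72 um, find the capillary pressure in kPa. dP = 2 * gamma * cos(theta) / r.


Step 1: cos(44 deg) = 0.7193
Step 2: Convert r to m: r = 72e-6 m
Step 3: dP = 2 * 0.031 * 0.7193 / 72e-6 = 619.4 Pa
Step 4: Convert Pa to kPa (divide by 1000).
dP = 0.62 kPa


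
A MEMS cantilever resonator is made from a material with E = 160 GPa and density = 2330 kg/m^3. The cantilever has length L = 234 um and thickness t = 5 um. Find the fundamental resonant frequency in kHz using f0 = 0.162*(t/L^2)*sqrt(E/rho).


Step 1: Convert units to SI.
t_SI = 5e-6 m, L_SI = 234e-6 m
Step 2: Calculate sqrt(E/rho).
sqrt(160e9 / 2330) = 8286.71 m/s
Step 3: Compute f0.
f0 = 0.162 * 5e-6 / (234e-6)^2 * 8286.71 = 122584.5 Hz = 122.58 kHz


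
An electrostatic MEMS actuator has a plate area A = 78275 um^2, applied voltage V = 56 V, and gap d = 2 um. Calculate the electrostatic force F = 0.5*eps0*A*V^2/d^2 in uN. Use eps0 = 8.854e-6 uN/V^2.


Step 1: Identify parameters.
eps0 = 8.854e-6 uN/V^2, A = 78275 um^2, V = 56 V, d = 2 um
Step 2: Compute V^2 = 56^2 = 3136
Step 3: Compute d^2 = 2^2 = 4
Step 4: F = 0.5 * 8.854e-6 * 78275 * 3136 / 4
F = 271.674 uN


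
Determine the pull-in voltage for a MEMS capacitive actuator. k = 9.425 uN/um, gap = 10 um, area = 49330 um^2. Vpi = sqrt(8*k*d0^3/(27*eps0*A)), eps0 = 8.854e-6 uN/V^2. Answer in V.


Step 1: Compute numerator: 8 * k * d0^3 = 8 * 9.425 * 10^3 = 75400.0
Step 2: Compute denominator: 27 * eps0 * A = 27 * 8.854e-6 * 49330 = 11.792731
Step 3: Vpi = sqrt(75400.0 / 11.792731)
Vpi = 79.96 V


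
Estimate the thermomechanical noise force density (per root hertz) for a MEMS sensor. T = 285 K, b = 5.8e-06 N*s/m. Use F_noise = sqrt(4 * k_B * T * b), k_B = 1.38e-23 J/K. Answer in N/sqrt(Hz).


Step 1: Compute 4 * k_B * T * b
= 4 * 1.38e-23 * 285 * 5.8e-06
= 9.1246e-26 N^2/Hz
Step 2: F_noise = sqrt(9.1246e-26)
F_noise = 3.02e-13 N/sqrt(Hz)


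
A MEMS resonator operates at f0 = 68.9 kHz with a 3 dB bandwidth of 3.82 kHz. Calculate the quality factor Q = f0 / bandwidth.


Step 1: Q = f0 / bandwidth
Step 2: Q = 68.9 / 3.82
Q = 18.0


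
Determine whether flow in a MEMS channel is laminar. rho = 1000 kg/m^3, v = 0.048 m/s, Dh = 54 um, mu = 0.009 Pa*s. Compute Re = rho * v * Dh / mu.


Step 1: Convert Dh to meters: Dh = 54e-6 m
Step 2: Re = rho * v * Dh / mu
Re = 1000 * 0.048 * 54e-6 / 0.009
Re = 0.288
Since Re = 0.288 is below ~2300, the flow is laminar.


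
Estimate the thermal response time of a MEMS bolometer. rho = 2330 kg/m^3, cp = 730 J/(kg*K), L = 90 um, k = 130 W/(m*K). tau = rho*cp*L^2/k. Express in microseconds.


Step 1: Convert L to m: L = 90e-6 m
Step 2: L^2 = (90e-6)^2 = 8.1e-09 m^2
Step 3: tau = 2330 * 730 * 8.1e-09 / 130 = 1.0597915e-04 s
Step 4: Convert to microseconds (multiply by 1e6).
tau = 105.979 us


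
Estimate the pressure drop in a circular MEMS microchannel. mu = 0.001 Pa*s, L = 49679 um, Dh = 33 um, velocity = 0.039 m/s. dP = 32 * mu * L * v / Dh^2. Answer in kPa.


Step 1: Convert to SI: L = 49679e-6 m, Dh = 33e-6 m
Step 2: dP = 32 * 0.001 * 49679e-6 * 0.039 / (33e-6)^2
Step 3: dP = 56932.41 Pa
Step 4: Convert to kPa: dP = 56.93 kPa


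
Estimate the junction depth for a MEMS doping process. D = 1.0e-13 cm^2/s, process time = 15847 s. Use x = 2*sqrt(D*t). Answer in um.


Step 1: Compute D*t = 1.0e-13 * 15847 = 1.5847e-09 cm^2
Step 2: sqrt(D*t) = 3.9808e-05 cm
Step 3: x = 2 * 3.9808e-05 cm = 7.9616e-05 cm
Step 4: Convert to um (1 cm = 1e4 um): x = 0.796 um


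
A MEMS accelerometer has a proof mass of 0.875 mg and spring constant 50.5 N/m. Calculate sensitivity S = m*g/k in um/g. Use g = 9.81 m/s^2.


Step 1: Convert mass: m = 0.875 mg = 8.75e-07 kg
Step 2: S = m * g / k = 8.75e-07 * 9.81 / 50.5
Step 3: S = 1.70e-07 m/g
Step 4: Convert to um/g: S = 0.17 um/g


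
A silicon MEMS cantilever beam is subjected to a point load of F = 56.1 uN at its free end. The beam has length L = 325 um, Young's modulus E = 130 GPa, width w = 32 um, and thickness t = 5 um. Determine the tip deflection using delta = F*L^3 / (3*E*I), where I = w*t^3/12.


Step 1: Calculate the second moment of area.
I = w * t^3 / 12 = 32 * 5^3 / 12 = 333.3333 um^4
Step 2: Convert E to consistent units (1 GPa = 1000 uN/um^2).
E = 130 GPa = 130000 uN/um^2
Step 3: Calculate tip deflection.
delta = F * L^3 / (3 * E * I)
delta = 56.1 * 325^3 / (3 * 130000 * 333.3333)
delta = 14.8139 um


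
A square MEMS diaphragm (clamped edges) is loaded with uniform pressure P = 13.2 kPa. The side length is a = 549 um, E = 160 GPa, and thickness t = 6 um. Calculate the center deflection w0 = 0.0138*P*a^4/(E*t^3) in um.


Step 1: Convert pressure to compatible units (E is in GPa, so P in GPa).
P = 13.2 kPa = 13.2e-6 GPa
Step 2: Compute numerator: 0.0138 * P * a^4.
a^4 = 549^4 = 90842562801
numerator = 0.0138 * 13.2e-6 * 90842562801 = 1.65479e+04
Step 3: Compute denominator: E * t^3 = 160 * 6^3 = 34560
Step 4: w0 = numerator / denominator = 1.65479e+04 / 34560 = 0.4788 um


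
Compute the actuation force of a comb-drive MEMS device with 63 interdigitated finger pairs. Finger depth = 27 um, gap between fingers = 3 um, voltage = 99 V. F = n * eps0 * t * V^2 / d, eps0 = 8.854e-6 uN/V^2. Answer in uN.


Step 1: Parameters: n=63, eps0=8.854e-6 uN/V^2, t=27 um, V=99 V, d=3 um
Step 2: V^2 = 9801
Step 3: F = 63 * 8.854e-6 * 27 * 9801 / 3
F = 49.203 uN


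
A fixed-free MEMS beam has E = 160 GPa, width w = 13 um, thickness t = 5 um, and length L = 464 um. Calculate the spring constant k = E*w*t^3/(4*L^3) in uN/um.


Step 1: Convert E to consistent units (1 GPa = 1000 uN/um^2).
E = 160 GPa = 160000 uN/um^2
Step 2: Compute t^3 = 5^3 = 125
Step 3: Compute L^3 = 464^3 = 99897344
Step 4: k = 160000 * 13 * 125 / (4 * 99897344)
k = 0.6507 uN/um


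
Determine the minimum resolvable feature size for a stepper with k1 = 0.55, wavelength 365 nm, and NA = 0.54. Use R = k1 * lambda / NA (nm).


Step 1: Identify values: k1 = 0.55, lambda = 365 nm, NA = 0.54
Step 2: R = k1 * lambda / NA
R = 0.55 * 365 / 0.54
R = 371.8 nm


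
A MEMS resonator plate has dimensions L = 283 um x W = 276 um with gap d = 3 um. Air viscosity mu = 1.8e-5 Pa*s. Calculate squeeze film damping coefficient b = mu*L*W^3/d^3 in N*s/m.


Step 1: Convert to SI.
L = 283e-6 m, W = 276e-6 m, d = 3e-6 m
Step 2: W^3 = (276e-6)^3 = 2.10e-11 m^3
Step 3: d^3 = (3e-6)^3 = 2.70e-17 m^3
Step 4: b = 1.8e-5 * 283e-6 * 2.10e-11 / 2.70e-17
b = 3.97e-03 N*s/m


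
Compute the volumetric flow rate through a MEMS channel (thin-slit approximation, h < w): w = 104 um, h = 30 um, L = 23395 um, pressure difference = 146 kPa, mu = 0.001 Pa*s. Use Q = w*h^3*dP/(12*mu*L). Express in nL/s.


Step 1: Convert all dimensions to SI (meters).
w = 104e-6 m, h = 30e-6 m, L = 23395e-6 m, dP = 146e3 Pa
Step 2: Q = w * h^3 * dP / (12 * mu * L)
Q = 104e-6 * (30e-6)^3 * 146e3 / (12 * 0.001 * 23395e-6) = 1.46031203e-09 m^3/s
Step 3: Convert Q from m^3/s to nL/s (1 m^3 = 1e12 nL, so multiply by 1e12).
Q = 1460.312 nL/s


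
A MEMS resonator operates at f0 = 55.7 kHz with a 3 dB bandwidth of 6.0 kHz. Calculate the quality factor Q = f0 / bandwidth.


Step 1: Q = f0 / bandwidth
Step 2: Q = 55.7 / 6.0
Q = 9.3


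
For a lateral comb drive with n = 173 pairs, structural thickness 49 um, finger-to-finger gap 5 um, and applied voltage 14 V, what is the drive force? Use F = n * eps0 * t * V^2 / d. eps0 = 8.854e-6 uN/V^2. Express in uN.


Step 1: Parameters: n=173, eps0=8.854e-6 uN/V^2, t=49 um, V=14 V, d=5 um
Step 2: V^2 = 196
Step 3: F = 173 * 8.854e-6 * 49 * 196 / 5
F = 2.942 uN


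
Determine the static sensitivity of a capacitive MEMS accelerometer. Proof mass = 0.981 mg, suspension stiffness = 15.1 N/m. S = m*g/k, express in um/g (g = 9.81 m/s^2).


Step 1: Convert mass: m = 0.981 mg = 9.81e-07 kg
Step 2: S = m * g / k = 9.81e-07 * 9.81 / 15.1
Step 3: S = 6.37e-07 m/g
Step 4: Convert to um/g: S = 0.637 um/g


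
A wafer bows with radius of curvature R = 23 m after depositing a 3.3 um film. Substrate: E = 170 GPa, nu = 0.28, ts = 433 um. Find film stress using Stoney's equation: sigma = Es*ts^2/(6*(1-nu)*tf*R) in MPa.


Step 1: Compute numerator: Es * ts^2 = 170 * 433^2 = 31873130 (GPa*um^2)
Step 2: Compute denominator (R in um): 6*(1-nu)*tf*R = 6*0.72*3.3*23e6 = 327888000.0 (um^2)
Step 3: sigma (GPa) = 31873130 / 327888000.0 = 9.7207e-02 GPa
Step 4: Convert to MPa (x1000): sigma = 97.2 MPa


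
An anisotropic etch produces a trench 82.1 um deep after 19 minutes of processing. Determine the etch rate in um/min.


Step 1: Etch rate = depth / time
Step 2: rate = 82.1 / 19
rate = 4.321 um/min


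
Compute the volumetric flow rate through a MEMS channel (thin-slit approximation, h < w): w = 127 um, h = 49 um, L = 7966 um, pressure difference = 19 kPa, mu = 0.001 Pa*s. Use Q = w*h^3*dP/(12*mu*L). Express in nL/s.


Step 1: Convert all dimensions to SI (meters).
w = 127e-6 m, h = 49e-6 m, L = 7966e-6 m, dP = 19e3 Pa
Step 2: Q = w * h^3 * dP / (12 * mu * L)
Q = 127e-6 * (49e-6)^3 * 19e3 / (12 * 0.001 * 7966e-6) = 2.96977819e-09 m^3/s
Step 3: Convert Q from m^3/s to nL/s (1 m^3 = 1e12 nL, so multiply by 1e12).
Q = 2969.778 nL/s


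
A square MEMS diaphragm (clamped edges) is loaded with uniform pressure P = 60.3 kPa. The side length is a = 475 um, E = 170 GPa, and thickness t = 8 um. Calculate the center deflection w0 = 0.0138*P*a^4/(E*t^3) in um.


Step 1: Convert pressure to compatible units (E is in GPa, so P in GPa).
P = 60.3 kPa = 60.3e-6 GPa
Step 2: Compute numerator: 0.0138 * P * a^4.
a^4 = 475^4 = 50906640625
numerator = 0.0138 * 60.3e-6 * 50906640625 = 4.23615e+04
Step 3: Compute denominator: E * t^3 = 170 * 8^3 = 87040
Step 4: w0 = numerator / denominator = 4.23615e+04 / 87040 = 0.4867 um


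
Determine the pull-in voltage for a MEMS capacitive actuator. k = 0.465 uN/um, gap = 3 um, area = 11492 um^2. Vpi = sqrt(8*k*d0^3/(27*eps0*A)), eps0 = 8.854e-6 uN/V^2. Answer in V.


Step 1: Compute numerator: 8 * k * d0^3 = 8 * 0.465 * 3^3 = 100.44
Step 2: Compute denominator: 27 * eps0 * A = 27 * 8.854e-6 * 11492 = 2.747255
Step 3: Vpi = sqrt(100.44 / 2.747255)
Vpi = 6.05 V


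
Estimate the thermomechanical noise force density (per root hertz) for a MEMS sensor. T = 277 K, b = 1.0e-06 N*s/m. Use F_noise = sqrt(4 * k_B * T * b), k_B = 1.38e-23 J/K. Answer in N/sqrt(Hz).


Step 1: Compute 4 * k_B * T * b
= 4 * 1.38e-23 * 277 * 1.0e-06
= 1.5290e-26 N^2/Hz
Step 2: F_noise = sqrt(1.5290e-26)
F_noise = 1.24e-13 N/sqrt(Hz)


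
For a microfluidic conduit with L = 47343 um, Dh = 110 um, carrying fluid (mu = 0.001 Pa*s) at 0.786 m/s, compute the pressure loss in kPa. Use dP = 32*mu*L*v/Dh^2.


Step 1: Convert to SI: L = 47343e-6 m, Dh = 110e-6 m
Step 2: dP = 32 * 0.001 * 47343e-6 * 0.786 / (110e-6)^2
Step 3: dP = 98410.84 Pa
Step 4: Convert to kPa: dP = 98.41 kPa


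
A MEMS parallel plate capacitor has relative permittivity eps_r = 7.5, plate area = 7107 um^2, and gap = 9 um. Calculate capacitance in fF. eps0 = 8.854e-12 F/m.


Step 1: Convert area to m^2: A = 7107e-12 m^2
Step 2: Convert gap to m: d = 9e-6 m
Step 3: C = eps0 * eps_r * A / d
C = 8.854e-12 * 7.5 * 7107e-12 / 9e-6
Step 4: Convert to fF (multiply by 1e15).
C = 52.44 fF


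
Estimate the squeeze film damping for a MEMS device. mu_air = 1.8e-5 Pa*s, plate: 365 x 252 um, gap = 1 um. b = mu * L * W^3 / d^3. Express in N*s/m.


Step 1: Convert to SI.
L = 365e-6 m, W = 252e-6 m, d = 1e-6 m
Step 2: W^3 = (252e-6)^3 = 1.60e-11 m^3
Step 3: d^3 = (1e-6)^3 = 1.00e-18 m^3
Step 4: b = 1.8e-5 * 365e-6 * 1.60e-11 / 1.00e-18
b = 1.05e-01 N*s/m


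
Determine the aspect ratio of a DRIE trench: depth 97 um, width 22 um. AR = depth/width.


Step 1: AR = depth / width
Step 2: AR = 97 / 22
AR = 4.4


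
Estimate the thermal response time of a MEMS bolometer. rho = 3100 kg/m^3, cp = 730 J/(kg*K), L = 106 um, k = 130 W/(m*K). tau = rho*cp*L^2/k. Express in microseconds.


Step 1: Convert L to m: L = 106e-6 m
Step 2: L^2 = (106e-6)^2 = 1.1236e-08 m^2
Step 3: tau = 3100 * 730 * 1.1236e-08 / 130 = 1.9559283e-04 s
Step 4: Convert to microseconds (multiply by 1e6).
tau = 195.593 us


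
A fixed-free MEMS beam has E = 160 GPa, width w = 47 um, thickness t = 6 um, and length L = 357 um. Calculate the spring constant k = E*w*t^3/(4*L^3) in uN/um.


Step 1: Convert E to consistent units (1 GPa = 1000 uN/um^2).
E = 160 GPa = 160000 uN/um^2
Step 2: Compute t^3 = 6^3 = 216
Step 3: Compute L^3 = 357^3 = 45499293
Step 4: k = 160000 * 47 * 216 / (4 * 45499293)
k = 8.925 uN/um


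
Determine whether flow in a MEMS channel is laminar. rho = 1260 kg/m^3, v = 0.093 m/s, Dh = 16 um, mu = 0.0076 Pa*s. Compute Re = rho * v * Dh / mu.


Step 1: Convert Dh to meters: Dh = 16e-6 m
Step 2: Re = rho * v * Dh / mu
Re = 1260 * 0.093 * 16e-6 / 0.0076
Re = 0.247
Since Re = 0.247 is below ~2300, the flow is laminar.


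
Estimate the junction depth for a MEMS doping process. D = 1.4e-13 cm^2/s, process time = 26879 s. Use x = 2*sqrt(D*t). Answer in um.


Step 1: Compute D*t = 1.4e-13 * 26879 = 3.76306e-09 cm^2
Step 2: sqrt(D*t) = 6.13438e-05 cm
Step 3: x = 2 * 6.13438e-05 cm = 1.226876e-04 cm
Step 4: Convert to um (1 cm = 1e4 um): x = 1.227 um


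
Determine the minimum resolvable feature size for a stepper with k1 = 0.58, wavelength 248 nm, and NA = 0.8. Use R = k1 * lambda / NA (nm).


Step 1: Identify values: k1 = 0.58, lambda = 248 nm, NA = 0.8
Step 2: R = k1 * lambda / NA
R = 0.58 * 248 / 0.8
R = 179.8 nm


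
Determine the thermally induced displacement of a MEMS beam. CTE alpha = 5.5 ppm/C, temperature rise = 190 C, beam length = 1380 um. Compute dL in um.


Step 1: Convert CTE: alpha = 5.5 ppm/C = 5.5e-6 /C
Step 2: dL = 5.5e-6 * 190 * 1380
dL = 1.4421 um


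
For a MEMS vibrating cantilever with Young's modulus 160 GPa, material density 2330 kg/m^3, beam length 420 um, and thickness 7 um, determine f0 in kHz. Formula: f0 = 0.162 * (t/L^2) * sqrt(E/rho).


Step 1: Convert units to SI.
t_SI = 7e-6 m, L_SI = 420e-6 m
Step 2: Calculate sqrt(E/rho).
sqrt(160e9 / 2330) = 8286.71 m/s
Step 3: Compute f0.
f0 = 0.162 * 7e-6 / (420e-6)^2 * 8286.71 = 53271.7 Hz = 53.27 kHz


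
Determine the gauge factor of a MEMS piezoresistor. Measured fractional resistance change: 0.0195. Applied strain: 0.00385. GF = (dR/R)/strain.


Step 1: Identify values.
dR/R = 0.0195, strain = 0.00385
Step 2: GF = (dR/R) / strain = 0.0195 / 0.00385
GF = 5.1


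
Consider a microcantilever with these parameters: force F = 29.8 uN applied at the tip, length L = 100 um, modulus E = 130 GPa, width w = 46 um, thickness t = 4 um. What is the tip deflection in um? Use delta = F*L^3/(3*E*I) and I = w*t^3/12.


Step 1: Calculate the second moment of area.
I = w * t^3 / 12 = 46 * 4^3 / 12 = 245.3333 um^4
Step 2: Convert E to consistent units (1 GPa = 1000 uN/um^2).
E = 130 GPa = 130000 uN/um^2
Step 3: Calculate tip deflection.
delta = F * L^3 / (3 * E * I)
delta = 29.8 * 100^3 / (3 * 130000 * 245.3333)
delta = 0.3115 um


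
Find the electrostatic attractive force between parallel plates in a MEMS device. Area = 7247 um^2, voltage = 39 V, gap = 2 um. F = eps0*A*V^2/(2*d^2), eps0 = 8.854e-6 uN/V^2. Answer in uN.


Step 1: Identify parameters.
eps0 = 8.854e-6 uN/V^2, A = 7247 um^2, V = 39 V, d = 2 um
Step 2: Compute V^2 = 39^2 = 1521
Step 3: Compute d^2 = 2^2 = 4
Step 4: F = 0.5 * 8.854e-6 * 7247 * 1521 / 4
F = 12.199 uN


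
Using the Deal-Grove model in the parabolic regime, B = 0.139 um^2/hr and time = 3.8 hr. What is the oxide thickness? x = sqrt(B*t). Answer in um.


Step 1: Compute B*t = 0.139 * 3.8 = 0.5282
Step 2: x = sqrt(0.5282)
x = 0.727 um


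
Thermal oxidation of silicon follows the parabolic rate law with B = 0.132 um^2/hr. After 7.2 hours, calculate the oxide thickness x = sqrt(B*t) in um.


Step 1: Compute B*t = 0.132 * 7.2 = 0.9504
Step 2: x = sqrt(0.9504)
x = 0.975 um


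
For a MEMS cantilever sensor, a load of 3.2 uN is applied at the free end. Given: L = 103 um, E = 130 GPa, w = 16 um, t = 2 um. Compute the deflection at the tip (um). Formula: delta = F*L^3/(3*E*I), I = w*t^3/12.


Step 1: Calculate the second moment of area.
I = w * t^3 / 12 = 16 * 2^3 / 12 = 10.6667 um^4
Step 2: Convert E to consistent units (1 GPa = 1000 uN/um^2).
E = 130 GPa = 130000 uN/um^2
Step 3: Calculate tip deflection.
delta = F * L^3 / (3 * E * I)
delta = 3.2 * 103^3 / (3 * 130000 * 10.6667)
delta = 0.8406 um


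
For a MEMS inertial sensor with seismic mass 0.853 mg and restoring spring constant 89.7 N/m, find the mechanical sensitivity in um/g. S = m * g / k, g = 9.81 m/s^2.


Step 1: Convert mass: m = 0.853 mg = 8.53e-07 kg
Step 2: S = m * g / k = 8.53e-07 * 9.81 / 89.7
Step 3: S = 9.33e-08 m/g
Step 4: Convert to um/g: S = 0.093 um/g


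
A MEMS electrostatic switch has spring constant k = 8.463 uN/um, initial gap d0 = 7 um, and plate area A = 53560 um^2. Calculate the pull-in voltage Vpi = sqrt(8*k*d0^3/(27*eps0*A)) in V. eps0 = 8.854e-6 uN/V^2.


Step 1: Compute numerator: 8 * k * d0^3 = 8 * 8.463 * 7^3 = 23222.472
Step 2: Compute denominator: 27 * eps0 * A = 27 * 8.854e-6 * 53560 = 12.803946
Step 3: Vpi = sqrt(23222.472 / 12.803946)
Vpi = 42.59 V


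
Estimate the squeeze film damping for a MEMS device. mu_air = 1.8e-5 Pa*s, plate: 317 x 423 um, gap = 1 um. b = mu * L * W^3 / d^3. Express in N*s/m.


Step 1: Convert to SI.
L = 317e-6 m, W = 423e-6 m, d = 1e-6 m
Step 2: W^3 = (423e-6)^3 = 7.57e-11 m^3
Step 3: d^3 = (1e-6)^3 = 1.00e-18 m^3
Step 4: b = 1.8e-5 * 317e-6 * 7.57e-11 / 1.00e-18
b = 4.32e-01 N*s/m


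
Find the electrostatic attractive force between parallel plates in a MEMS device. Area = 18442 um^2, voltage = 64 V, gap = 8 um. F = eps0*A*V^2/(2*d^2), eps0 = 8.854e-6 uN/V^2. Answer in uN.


Step 1: Identify parameters.
eps0 = 8.854e-6 uN/V^2, A = 18442 um^2, V = 64 V, d = 8 um
Step 2: Compute V^2 = 64^2 = 4096
Step 3: Compute d^2 = 8^2 = 64
Step 4: F = 0.5 * 8.854e-6 * 18442 * 4096 / 64
F = 5.225 uN


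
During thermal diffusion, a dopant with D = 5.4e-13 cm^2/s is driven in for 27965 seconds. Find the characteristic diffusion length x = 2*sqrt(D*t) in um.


Step 1: Compute D*t = 5.4e-13 * 27965 = 1.51011e-08 cm^2
Step 2: sqrt(D*t) = 1.22887e-04 cm
Step 3: x = 2 * 1.22887e-04 cm = 2.45774e-04 cm
Step 4: Convert to um (1 cm = 1e4 um): x = 2.458 um


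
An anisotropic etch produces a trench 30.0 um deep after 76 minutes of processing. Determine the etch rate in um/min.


Step 1: Etch rate = depth / time
Step 2: rate = 30.0 / 76
rate = 0.395 um/min


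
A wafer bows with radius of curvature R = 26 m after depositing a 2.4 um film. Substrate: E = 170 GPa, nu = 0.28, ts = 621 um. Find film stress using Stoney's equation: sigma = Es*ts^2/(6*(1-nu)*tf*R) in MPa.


Step 1: Compute numerator: Es * ts^2 = 170 * 621^2 = 65558970 (GPa*um^2)
Step 2: Compute denominator (R in um): 6*(1-nu)*tf*R = 6*0.72*2.4*26e6 = 269568000.0 (um^2)
Step 3: sigma (GPa) = 65558970 / 269568000.0 = 2.432e-01 GPa
Step 4: Convert to MPa (x1000): sigma = 243.2 MPa


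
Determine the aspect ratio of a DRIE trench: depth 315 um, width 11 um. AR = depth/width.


Step 1: AR = depth / width
Step 2: AR = 315 / 11
AR = 28.6


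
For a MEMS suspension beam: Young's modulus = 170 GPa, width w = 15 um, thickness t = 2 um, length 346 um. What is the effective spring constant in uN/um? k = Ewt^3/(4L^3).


Step 1: Convert E to consistent units (1 GPa = 1000 uN/um^2).
E = 170 GPa = 170000 uN/um^2
Step 2: Compute t^3 = 2^3 = 8
Step 3: Compute L^3 = 346^3 = 41421736
Step 4: k = 170000 * 15 * 8 / (4 * 41421736)
k = 0.1231 uN/um


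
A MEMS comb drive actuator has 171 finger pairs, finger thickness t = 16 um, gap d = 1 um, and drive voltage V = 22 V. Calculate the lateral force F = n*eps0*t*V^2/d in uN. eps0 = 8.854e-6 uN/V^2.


Step 1: Parameters: n=171, eps0=8.854e-6 uN/V^2, t=16 um, V=22 V, d=1 um
Step 2: V^2 = 484
Step 3: F = 171 * 8.854e-6 * 16 * 484 / 1
F = 11.725 uN


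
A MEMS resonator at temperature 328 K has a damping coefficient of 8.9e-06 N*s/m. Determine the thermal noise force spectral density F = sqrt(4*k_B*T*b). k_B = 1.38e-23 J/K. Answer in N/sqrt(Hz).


Step 1: Compute 4 * k_B * T * b
= 4 * 1.38e-23 * 328 * 8.9e-06
= 1.6114e-25 N^2/Hz
Step 2: F_noise = sqrt(1.6114e-25)
F_noise = 4.01e-13 N/sqrt(Hz)


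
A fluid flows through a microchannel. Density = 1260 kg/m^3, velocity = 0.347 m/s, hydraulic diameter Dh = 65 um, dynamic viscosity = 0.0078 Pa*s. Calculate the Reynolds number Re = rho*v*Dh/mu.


Step 1: Convert Dh to meters: Dh = 65e-6 m
Step 2: Re = rho * v * Dh / mu
Re = 1260 * 0.347 * 65e-6 / 0.0078
Re = 3.644


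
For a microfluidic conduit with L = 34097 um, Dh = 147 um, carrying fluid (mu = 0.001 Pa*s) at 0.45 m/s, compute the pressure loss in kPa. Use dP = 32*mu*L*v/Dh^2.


Step 1: Convert to SI: L = 34097e-6 m, Dh = 147e-6 m
Step 2: dP = 32 * 0.001 * 34097e-6 * 0.45 / (147e-6)^2
Step 3: dP = 22721.87 Pa
Step 4: Convert to kPa: dP = 22.72 kPa


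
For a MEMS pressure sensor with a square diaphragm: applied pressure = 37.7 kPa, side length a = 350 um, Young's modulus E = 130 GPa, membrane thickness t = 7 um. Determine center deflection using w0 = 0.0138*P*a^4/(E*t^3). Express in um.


Step 1: Convert pressure to compatible units (E is in GPa, so P in GPa).
P = 37.7 kPa = 37.7e-6 GPa
Step 2: Compute numerator: 0.0138 * P * a^4.
a^4 = 350^4 = 15006250000
numerator = 0.0138 * 37.7e-6 * 15006250000 = 7.80715e+03
Step 3: Compute denominator: E * t^3 = 130 * 7^3 = 44590
Step 4: w0 = numerator / denominator = 7.80715e+03 / 44590 = 0.1751 um


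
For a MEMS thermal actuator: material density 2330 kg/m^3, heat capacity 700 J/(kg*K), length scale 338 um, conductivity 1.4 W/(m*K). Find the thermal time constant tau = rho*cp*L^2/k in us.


Step 1: Convert L to m: L = 338e-6 m
Step 2: L^2 = (338e-6)^2 = 1.14244e-07 m^2
Step 3: tau = 2330 * 700 * 1.14244e-07 / 1.4 = 1.3309426e-01 s
Step 4: Convert to microseconds (multiply by 1e6).
tau = 133094.26 us


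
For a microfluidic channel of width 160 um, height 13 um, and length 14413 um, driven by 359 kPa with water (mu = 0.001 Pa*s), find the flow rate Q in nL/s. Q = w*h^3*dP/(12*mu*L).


Step 1: Convert all dimensions to SI (meters).
w = 160e-6 m, h = 13e-6 m, L = 14413e-6 m, dP = 359e3 Pa
Step 2: Q = w * h^3 * dP / (12 * mu * L)
Q = 160e-6 * (13e-6)^3 * 359e3 / (12 * 0.001 * 14413e-6) = 7.296404e-10 m^3/s
Step 3: Convert Q from m^3/s to nL/s (1 m^3 = 1e12 nL, so multiply by 1e12).
Q = 729.64 nL/s


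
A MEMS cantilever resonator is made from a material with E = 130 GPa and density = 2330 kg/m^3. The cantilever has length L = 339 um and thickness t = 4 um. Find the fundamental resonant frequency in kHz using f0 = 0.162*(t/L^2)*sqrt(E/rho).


Step 1: Convert units to SI.
t_SI = 4e-6 m, L_SI = 339e-6 m
Step 2: Calculate sqrt(E/rho).
sqrt(130e9 / 2330) = 7469.54 m/s
Step 3: Compute f0.
f0 = 0.162 * 4e-6 / (339e-6)^2 * 7469.54 = 42118.2 Hz = 42.12 kHz


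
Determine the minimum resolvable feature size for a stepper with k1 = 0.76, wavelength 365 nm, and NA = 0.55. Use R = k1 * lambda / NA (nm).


Step 1: Identify values: k1 = 0.76, lambda = 365 nm, NA = 0.55
Step 2: R = k1 * lambda / NA
R = 0.76 * 365 / 0.55
R = 504.4 nm


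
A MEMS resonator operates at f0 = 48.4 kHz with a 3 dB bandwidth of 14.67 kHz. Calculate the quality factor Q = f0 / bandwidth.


Step 1: Q = f0 / bandwidth
Step 2: Q = 48.4 / 14.67
Q = 3.3


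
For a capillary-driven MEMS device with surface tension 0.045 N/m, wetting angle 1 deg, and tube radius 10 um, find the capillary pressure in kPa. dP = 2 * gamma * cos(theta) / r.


Step 1: cos(1 deg) = 0.9998
Step 2: Convert r to m: r = 10e-6 m
Step 3: dP = 2 * 0.045 * 0.9998 / 10e-6 = 8998.2 Pa
Step 4: Convert Pa to kPa (divide by 1000).
dP = 9.0 kPa


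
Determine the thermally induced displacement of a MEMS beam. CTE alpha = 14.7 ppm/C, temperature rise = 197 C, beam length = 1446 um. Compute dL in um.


Step 1: Convert CTE: alpha = 14.7 ppm/C = 14.7e-6 /C
Step 2: dL = 14.7e-6 * 197 * 1446
dL = 4.1875 um


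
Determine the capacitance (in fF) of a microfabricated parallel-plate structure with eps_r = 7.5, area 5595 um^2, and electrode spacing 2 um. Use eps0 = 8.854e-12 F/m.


Step 1: Convert area to m^2: A = 5595e-12 m^2
Step 2: Convert gap to m: d = 2e-6 m
Step 3: C = eps0 * eps_r * A / d
C = 8.854e-12 * 7.5 * 5595e-12 / 2e-6
Step 4: Convert to fF (multiply by 1e15).
C = 185.77 fF


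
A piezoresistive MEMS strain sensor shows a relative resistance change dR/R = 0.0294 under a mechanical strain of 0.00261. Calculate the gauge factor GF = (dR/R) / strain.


Step 1: Identify values.
dR/R = 0.0294, strain = 0.00261
Step 2: GF = (dR/R) / strain = 0.0294 / 0.00261
GF = 11.3


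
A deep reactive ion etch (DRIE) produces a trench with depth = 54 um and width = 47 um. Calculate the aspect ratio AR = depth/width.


Step 1: AR = depth / width
Step 2: AR = 54 / 47
AR = 1.1


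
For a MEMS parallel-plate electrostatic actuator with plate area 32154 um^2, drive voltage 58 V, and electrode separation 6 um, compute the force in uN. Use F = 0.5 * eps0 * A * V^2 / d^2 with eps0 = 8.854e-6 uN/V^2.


Step 1: Identify parameters.
eps0 = 8.854e-6 uN/V^2, A = 32154 um^2, V = 58 V, d = 6 um
Step 2: Compute V^2 = 58^2 = 3364
Step 3: Compute d^2 = 6^2 = 36
Step 4: F = 0.5 * 8.854e-6 * 32154 * 3364 / 36
F = 13.301 uN


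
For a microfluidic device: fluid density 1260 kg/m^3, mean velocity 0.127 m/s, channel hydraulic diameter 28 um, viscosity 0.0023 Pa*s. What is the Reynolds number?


Step 1: Convert Dh to meters: Dh = 28e-6 m
Step 2: Re = rho * v * Dh / mu
Re = 1260 * 0.127 * 28e-6 / 0.0023
Re = 1.948


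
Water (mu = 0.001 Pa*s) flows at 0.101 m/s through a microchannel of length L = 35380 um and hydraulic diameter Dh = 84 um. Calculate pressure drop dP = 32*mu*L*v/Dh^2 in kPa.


Step 1: Convert to SI: L = 35380e-6 m, Dh = 84e-6 m
Step 2: dP = 32 * 0.001 * 35380e-6 * 0.101 / (84e-6)^2
Step 3: dP = 16205.80 Pa
Step 4: Convert to kPa: dP = 16.21 kPa


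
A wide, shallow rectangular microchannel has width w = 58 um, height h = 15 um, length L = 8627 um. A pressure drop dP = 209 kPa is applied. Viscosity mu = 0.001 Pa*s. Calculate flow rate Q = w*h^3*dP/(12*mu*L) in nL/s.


Step 1: Convert all dimensions to SI (meters).
w = 58e-6 m, h = 15e-6 m, L = 8627e-6 m, dP = 209e3 Pa
Step 2: Q = w * h^3 * dP / (12 * mu * L)
Q = 58e-6 * (15e-6)^3 * 209e3 / (12 * 0.001 * 8627e-6) = 3.9519097e-10 m^3/s
Step 3: Convert Q from m^3/s to nL/s (1 m^3 = 1e12 nL, so multiply by 1e12).
Q = 395.191 nL/s
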